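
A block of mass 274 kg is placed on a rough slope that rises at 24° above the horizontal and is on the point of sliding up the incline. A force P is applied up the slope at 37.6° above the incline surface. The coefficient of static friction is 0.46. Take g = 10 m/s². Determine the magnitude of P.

P ≈ 2110 N

On the verge of sliding up the incline, friction equals μN and acts down the slope.
Perpendicular: N + P sin 37.6° = W cos 24° = 2503 N.
Along incline: P cos 37.6° = W sin 24° + μN  with W sin 24° = 1114 N.
Solving the pair for P and N: P = 2112 N, N = 1215 N (and f = μN = 558.7 N).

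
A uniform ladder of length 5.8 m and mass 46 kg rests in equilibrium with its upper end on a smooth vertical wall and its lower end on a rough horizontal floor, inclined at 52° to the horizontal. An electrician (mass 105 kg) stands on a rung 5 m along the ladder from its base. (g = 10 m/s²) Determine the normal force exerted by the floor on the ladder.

N_floor ≈ 1510 N

ΣF_y = 0: N_floor = 46×10 + 105×10 = 1510 N.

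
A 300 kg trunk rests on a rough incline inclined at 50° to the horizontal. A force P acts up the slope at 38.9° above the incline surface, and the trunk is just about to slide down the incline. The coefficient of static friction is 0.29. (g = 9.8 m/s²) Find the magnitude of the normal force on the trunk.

N ≈ 94.7 N

On the verge of sliding down the incline, friction equals μN and acts up the slope.
Perpendicular: N + P sin 38.9° = W cos 50° = 1890 N.
Along incline: P cos 38.9° + μN = W sin 50° with W sin 50° = 2252 N.
Solving the pair for P and N: P = 2859 N, N = 94.68 N (and f = μN = 27.46 N).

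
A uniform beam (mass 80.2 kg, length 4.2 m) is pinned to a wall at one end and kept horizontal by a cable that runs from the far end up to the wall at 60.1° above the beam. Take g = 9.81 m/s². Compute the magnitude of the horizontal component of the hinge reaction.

Take torques about the hinge: T sin 60.1° · 4.2 = 80.2×9.81×2.1 = 1652.2 N·m.
So T = 1652.2 / (0.8669 × 4.2) = 453.78 N.
ΣF_x = 0: H_x = T cos 60.1° = 226.2 N.

H_x ≈ 226 N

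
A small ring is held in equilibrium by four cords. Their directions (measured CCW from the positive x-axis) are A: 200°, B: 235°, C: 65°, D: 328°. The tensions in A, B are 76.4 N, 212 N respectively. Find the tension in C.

Resolve: ΣF_x = 76.4 cos 200° + 212 cos 235° + T_C cos 65° + T_D cos 328° = 0.
        ΣF_y = 76.4 sin 200° + 212 sin 235° + T_C sin 65° + T_D sin 328° = 0.
The known terms sum to (-193.4, -199.8) N, so 0.4226 T_C + 0.8480 T_D = 193.4 and 0.9063 T_C − 0.5299 T_D = 199.8.
Solving simultaneously: T_C = 274 N, T_D = 91.52 N.

T_C ≈ 274 N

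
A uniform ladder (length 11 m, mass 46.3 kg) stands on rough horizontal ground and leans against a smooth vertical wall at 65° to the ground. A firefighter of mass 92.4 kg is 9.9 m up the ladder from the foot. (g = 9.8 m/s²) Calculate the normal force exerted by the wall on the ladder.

N_wall ≈ 486 N

Torques about the foot: N_wall · 11 sin 65° = 46.3×9.8×5.5 cos 65° + 92.4×9.8×9.9 cos 65° → N_wall = 485.82 N.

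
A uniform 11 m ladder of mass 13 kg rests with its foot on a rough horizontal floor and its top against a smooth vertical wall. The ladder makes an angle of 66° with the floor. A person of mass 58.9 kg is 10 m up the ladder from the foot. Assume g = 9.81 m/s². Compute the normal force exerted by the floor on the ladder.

N_floor ≈ 705 N

ΣF_y = 0: N_floor = 13×9.81 + 58.9×9.81 = 705.34 N.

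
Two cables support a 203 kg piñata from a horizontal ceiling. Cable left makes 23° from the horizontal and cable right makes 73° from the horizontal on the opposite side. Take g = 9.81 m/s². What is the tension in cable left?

Weight W = 203 × 9.81 = 1991 N acts straight down.
Horizontal: T_left cos 23° = T_right cos 73°  →  T_right = 3.148 T_left.
Vertical: T_left sin 23° + T_right sin 73° = 1991.
Substituting the horizontal relation into the vertical equation gives 3.402 T_left = 1991, so T_left = 585.4 N.

T_left ≈ 585 N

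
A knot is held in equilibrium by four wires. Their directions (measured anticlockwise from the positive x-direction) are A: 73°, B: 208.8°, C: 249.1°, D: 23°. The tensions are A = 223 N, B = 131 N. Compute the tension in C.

T_C ≈ 219 N

Resolve: ΣF_x = 223 cos 73° + 131 cos 208.8° + T_C cos 249.1° + T_D cos 23° = 0.
        ΣF_y = 223 sin 73° + 131 sin 208.8° + T_C sin 249.1° + T_D sin 23° = 0.
The known terms sum to (-49.6, 150.1) N, so -0.3567 T_C + 0.9205 T_D = 49.6 and -0.9342 T_C + 0.3907 T_D = -150.1.
Solving simultaneously: T_C = 218.7 N, T_D = 138.6 N.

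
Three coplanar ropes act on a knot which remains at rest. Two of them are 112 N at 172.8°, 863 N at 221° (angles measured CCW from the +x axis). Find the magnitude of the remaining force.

Sum the known components: ΣF_x = -762.4 N, ΣF_y = -552.1 N.
For equilibrium the remaining force must supply (−ΣF_x, −ΣF_y) = (762.4, 552.1) N.
Magnitude = √((762.4)² + (552.1)²) = 941.4 N; direction = atan2(552.1, 762.4) = 35.9°.

F ≈ 941 N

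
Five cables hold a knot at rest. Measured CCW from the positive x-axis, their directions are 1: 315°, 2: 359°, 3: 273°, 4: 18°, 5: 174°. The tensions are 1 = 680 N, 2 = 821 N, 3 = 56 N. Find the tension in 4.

Resolve: ΣF_x = 680 cos 315° + 821 cos 359° + 56 cos 273° + T_4 cos 18° + T_5 cos 174° = 0.
        ΣF_y = 680 sin 315° + 821 sin 359° + 56 sin 273° + T_4 sin 18° + T_5 sin 174° = 0.
The known terms sum to (1305, -551.1) N, so 0.9511 T_4 − 0.9945 T_5 = -1305 and 0.3090 T_4 + 0.1045 T_5 = 551.1.
Solving simultaneously: T_4 = 1012 N, T_5 = 2280 N.

T_4 ≈ 1010 N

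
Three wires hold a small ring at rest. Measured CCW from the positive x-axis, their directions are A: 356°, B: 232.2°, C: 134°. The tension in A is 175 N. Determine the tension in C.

T_C ≈ 147 N

Resolve: ΣF_x = 175 cos 356° + T_B cos 232.2° + T_C cos 134° = 0.
        ΣF_y = 175 sin 356° + T_B sin 232.2° + T_C sin 134° = 0.
The known terms sum to (174.6, -12.21) N, so -0.6129 T_B − 0.6947 T_C = -174.6 and -0.7902 T_B + 0.7193 T_C = 12.21.
Solving simultaneously: T_B = 118.3 N, T_C = 146.9 N.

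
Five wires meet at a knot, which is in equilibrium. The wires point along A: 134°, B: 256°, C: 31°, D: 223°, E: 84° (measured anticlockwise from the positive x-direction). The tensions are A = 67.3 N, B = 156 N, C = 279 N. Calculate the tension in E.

T_E ≈ 115 N

Resolve: ΣF_x = 67.3 cos 134° + 156 cos 256° + 279 cos 31° + T_D cos 223° + T_E cos 84° = 0.
        ΣF_y = 67.3 sin 134° + 156 sin 256° + 279 sin 31° + T_D sin 223° + T_E sin 84° = 0.
The known terms sum to (154.7, 40.74) N, so -0.7314 T_D + 0.1045 T_E = -154.7 and -0.6820 T_D + 0.9945 T_E = -40.74.
Solving simultaneously: T_D = 228 N, T_E = 115.4 N.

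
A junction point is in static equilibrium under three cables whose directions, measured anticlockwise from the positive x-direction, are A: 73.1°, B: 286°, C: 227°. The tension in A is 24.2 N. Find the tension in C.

T_C ≈ 15.3 N

Resolve: ΣF_x = 24.2 cos 73.1° + T_B cos 286° + T_C cos 227° = 0.
        ΣF_y = 24.2 sin 73.1° + T_B sin 286° + T_C sin 227° = 0.
The known terms sum to (7.035, 23.15) N, so 0.2756 T_B − 0.6820 T_C = -7.035 and -0.9613 T_B − 0.7314 T_C = -23.15.
Solving simultaneously: T_B = 12.42 N, T_C = 15.34 N.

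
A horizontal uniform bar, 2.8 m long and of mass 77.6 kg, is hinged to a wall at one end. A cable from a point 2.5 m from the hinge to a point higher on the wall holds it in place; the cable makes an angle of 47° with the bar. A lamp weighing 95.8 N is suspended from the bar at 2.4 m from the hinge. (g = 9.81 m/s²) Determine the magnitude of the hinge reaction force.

Take torques about the hinge: T sin 47° · 2.5 = 77.6×9.81×1.4 + 95.8×2.4 = 1295.7 N·m.
So T = 1295.7 / (0.7314 × 2.5) = 708.65 N.
ΣF_x = 0: H_x = T cos 47° = 483.3 N.
ΣF_y = 0: H_y = (77.6×9.81 + 95.8) − T sin 47° = 857.06 − 518.27 = 338.78 N.
|H| = √(H_x² + H_y²) = √((483.3)² + (338.78)²) = 590.21 N.

|H| ≈ 590 N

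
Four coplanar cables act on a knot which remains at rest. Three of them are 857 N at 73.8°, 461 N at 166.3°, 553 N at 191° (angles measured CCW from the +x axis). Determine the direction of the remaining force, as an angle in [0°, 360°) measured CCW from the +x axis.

Sum the known components: ΣF_x = -751.6 N, ΣF_y = 826.6 N.
For equilibrium the remaining force must supply (−ΣF_x, −ΣF_y) = (751.6, -826.6) N.
Magnitude = √((751.6)² + (-826.6)²) = 1117 N; direction = atan2(-826.6, 751.6) = 312.3°.

θ ≈ 312°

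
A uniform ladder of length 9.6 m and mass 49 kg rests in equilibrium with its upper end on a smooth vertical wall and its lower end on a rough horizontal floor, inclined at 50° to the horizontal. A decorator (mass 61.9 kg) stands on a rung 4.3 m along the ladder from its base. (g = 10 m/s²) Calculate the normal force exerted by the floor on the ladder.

ΣF_y = 0: N_floor = 49×10 + 61.9×10 = 1109 N.

N_floor ≈ 1110 N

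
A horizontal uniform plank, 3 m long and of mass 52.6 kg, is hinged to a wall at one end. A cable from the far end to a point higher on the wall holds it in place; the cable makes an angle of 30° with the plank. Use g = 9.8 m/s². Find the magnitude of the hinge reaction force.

Take torques about the hinge: T sin 30° · 3 = 52.6×9.8×1.5 = 773.22 N·m.
So T = 773.22 / (0.5000 × 3) = 515.48 N.
ΣF_x = 0: H_x = T cos 30° = 446.42 N.
ΣF_y = 0: H_y = (52.6×9.8) − T sin 30° = 515.48 − 257.74 = 257.74 N.
|H| = √(H_x² + H_y²) = √((446.42)² + (257.74)²) = 515.48 N.

|H| ≈ 515 N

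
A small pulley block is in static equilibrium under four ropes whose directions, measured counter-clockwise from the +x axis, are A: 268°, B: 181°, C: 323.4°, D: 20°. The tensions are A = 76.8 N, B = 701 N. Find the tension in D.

Resolve: ΣF_x = 76.8 cos 268° + 701 cos 181° + T_C cos 323.4° + T_D cos 20° = 0.
        ΣF_y = 76.8 sin 268° + 701 sin 181° + T_C sin 323.4° + T_D sin 20° = 0.
The known terms sum to (-703.6, -88.99) N, so 0.8028 T_C + 0.9397 T_D = 703.6 and -0.5962 T_C + 0.3420 T_D = 88.99.
Solving simultaneously: T_C = 188.1 N, T_D = 588 N.

T_D ≈ 588 N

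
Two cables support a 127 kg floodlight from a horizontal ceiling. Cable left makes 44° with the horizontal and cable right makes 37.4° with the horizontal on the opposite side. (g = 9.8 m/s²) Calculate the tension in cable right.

T_right ≈ 905 N

Weight W = 127 × 9.8 = 1245 N acts straight down.
Horizontal: T_left cos 44° = T_right cos 37.4°  →  T_left = 1.104 T_right.
Vertical: T_left sin 44° + T_right sin 37.4° = 1245.
Substituting the horizontal relation into the vertical equation gives 1.375 T_right = 1245, so T_right = 905.5 N.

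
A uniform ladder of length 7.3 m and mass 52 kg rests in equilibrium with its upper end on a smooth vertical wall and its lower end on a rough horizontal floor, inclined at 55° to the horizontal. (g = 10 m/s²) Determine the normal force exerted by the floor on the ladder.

ΣF_y = 0: N_floor = 52×10 = 520 N.

N_floor ≈ 520 N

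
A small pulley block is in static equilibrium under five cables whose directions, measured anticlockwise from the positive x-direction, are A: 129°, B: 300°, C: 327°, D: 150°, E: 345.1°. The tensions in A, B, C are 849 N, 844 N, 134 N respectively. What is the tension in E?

Resolve: ΣF_x = 849 cos 129° + 844 cos 300° + 134 cos 327° + T_D cos 150° + T_E cos 345.1° = 0.
        ΣF_y = 849 sin 129° + 844 sin 300° + 134 sin 327° + T_D sin 150° + T_E sin 345.1° = 0.
The known terms sum to (0.08884, -144.1) N, so -0.8660 T_D + 0.9664 T_E = -0.08884 and 0.5000 T_D − 0.2571 T_E = 144.1.
Solving simultaneously: T_D = 534.5 N, T_E = 478.9 N.

T_E ≈ 479 N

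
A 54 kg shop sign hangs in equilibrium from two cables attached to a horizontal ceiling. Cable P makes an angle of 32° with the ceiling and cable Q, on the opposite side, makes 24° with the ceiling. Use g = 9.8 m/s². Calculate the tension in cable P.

Weight W = 54 × 9.8 = 529.2 N acts straight down.
Horizontal: T_P cos 32° = T_Q cos 24°  →  T_Q = 0.9283 T_P.
Vertical: T_P sin 32° + T_Q sin 24° = 529.2.
Substituting the horizontal relation into the vertical equation gives 0.9075 T_P = 529.2, so T_P = 583.1 N.

T_P ≈ 583 N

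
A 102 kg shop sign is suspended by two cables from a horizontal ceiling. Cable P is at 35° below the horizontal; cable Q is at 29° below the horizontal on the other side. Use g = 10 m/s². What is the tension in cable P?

Weight W = 102 × 10 = 1020 N acts straight down.
Horizontal: T_P cos 35° = T_Q cos 29°  →  T_Q = 0.9366 T_P.
Vertical: T_P sin 35° + T_Q sin 29° = 1020.
Substituting the horizontal relation into the vertical equation gives 1.028 T_P = 1020, so T_P = 992.6 N.

T_P ≈ 993 N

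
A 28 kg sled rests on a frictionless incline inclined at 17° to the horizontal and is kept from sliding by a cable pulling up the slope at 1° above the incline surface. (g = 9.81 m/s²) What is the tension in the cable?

T ≈ 80.3 N

Take axes along and perpendicular to the incline. Weight components: W sin 17° = 80.31 N down-slope, W cos 17° = 262.7 N into the surface.
Along incline: T cos 1° = W sin 17° → T = 80.32 N.
Perpendicular: N = W cos 17° − T sin 1° = 261.3 N.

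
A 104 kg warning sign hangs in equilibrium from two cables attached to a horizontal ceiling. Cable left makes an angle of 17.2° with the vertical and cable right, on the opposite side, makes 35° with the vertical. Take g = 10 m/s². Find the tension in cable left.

Angles from the horizontal: cable left is 90° − 17.2° = 72.8°, cable right is 90° − 35° = 55°.
Weight W = 104 × 10 = 1040 N acts straight down.
Horizontal: T_left cos 72.8° = T_right cos 55°  →  T_right = 0.5156 T_left.
Vertical: T_left sin 72.8° + T_right sin 55° = 1040.
Substituting the horizontal relation into the vertical equation gives 1.378 T_left = 1040, so T_left = 754.9 N.

T_left ≈ 755 N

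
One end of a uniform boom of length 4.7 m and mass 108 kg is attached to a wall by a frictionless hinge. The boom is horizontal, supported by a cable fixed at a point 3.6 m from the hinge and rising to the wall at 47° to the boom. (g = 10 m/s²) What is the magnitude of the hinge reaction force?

Take torques about the hinge: T sin 47° · 3.6 = 108×10×2.35 = 2538 N·m.
So T = 2538 / (0.7314 × 3.6) = 963.97 N.
ΣF_x = 0: H_x = T cos 47° = 657.42 N.
ΣF_y = 0: H_y = (108×10) − T sin 47° = 1080 − 705 = 375 N.
|H| = √(H_x² + H_y²) = √((657.42)² + (375)²) = 756.86 N.

|H| ≈ 757 N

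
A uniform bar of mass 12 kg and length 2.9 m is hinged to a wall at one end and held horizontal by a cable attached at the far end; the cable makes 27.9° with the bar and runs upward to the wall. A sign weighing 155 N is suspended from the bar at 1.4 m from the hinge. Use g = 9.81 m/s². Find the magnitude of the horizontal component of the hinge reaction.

Take torques about the hinge: T sin 27.9° · 2.9 = 12×9.81×1.45 + 155×1.4 = 387.69 N·m.
So T = 387.69 / (0.4679 × 2.9) = 285.7 N.
ΣF_x = 0: H_x = T cos 27.9° = 252.49 N.

H_x ≈ 252 N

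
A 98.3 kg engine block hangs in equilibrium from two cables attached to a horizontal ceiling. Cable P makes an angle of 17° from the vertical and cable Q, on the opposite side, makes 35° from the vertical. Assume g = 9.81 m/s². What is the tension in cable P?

Angles from the horizontal: cable P is 90° − 17° = 73°, cable Q is 90° − 35° = 55°.
Weight W = 98.3 × 9.81 = 964.3 N acts straight down.
Horizontal: T_P cos 73° = T_Q cos 55°  →  T_Q = 0.5097 T_P.
Vertical: T_P sin 73° + T_Q sin 55° = 964.3.
Substituting the horizontal relation into the vertical equation gives 1.374 T_P = 964.3, so T_P = 701.9 N.

T_P ≈ 702 N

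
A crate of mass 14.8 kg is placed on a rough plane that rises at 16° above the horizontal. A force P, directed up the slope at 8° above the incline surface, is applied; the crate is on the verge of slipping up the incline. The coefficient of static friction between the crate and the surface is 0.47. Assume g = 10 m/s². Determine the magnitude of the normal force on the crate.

On the verge of sliding up the incline, friction equals μN and acts down the slope.
Perpendicular: N + P sin 8° = W cos 16° = 142.3 N.
Along incline: P cos 8° = W sin 16° + μN  with W sin 16° = 40.79 N.
Solving the pair for P and N: P = 102 N, N = 128.1 N (and f = μN = 60.19 N).

N ≈ 128 N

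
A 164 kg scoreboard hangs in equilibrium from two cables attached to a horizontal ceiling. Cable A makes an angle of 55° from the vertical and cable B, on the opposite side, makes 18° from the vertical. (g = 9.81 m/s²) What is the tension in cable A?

Angles from the horizontal: cable A is 90° − 55° = 35°, cable B is 90° − 18° = 72°.
Weight W = 164 × 9.81 = 1609 N acts straight down.
Horizontal: T_A cos 35° = T_B cos 72°  →  T_B = 2.651 T_A.
Vertical: T_A sin 35° + T_B sin 72° = 1609.
Substituting the horizontal relation into the vertical equation gives 3.095 T_A = 1609, so T_A = 519.9 N.

T_A ≈ 520 N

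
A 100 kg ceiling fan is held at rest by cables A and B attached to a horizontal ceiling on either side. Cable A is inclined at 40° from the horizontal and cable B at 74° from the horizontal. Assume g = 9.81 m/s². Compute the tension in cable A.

Weight W = 100 × 9.81 = 981 N acts straight down.
Horizontal: T_A cos 40° = T_B cos 74°  →  T_B = 2.779 T_A.
Vertical: T_A sin 40° + T_B sin 74° = 981.
Substituting the horizontal relation into the vertical equation gives 3.314 T_A = 981, so T_A = 296 N.

T_A ≈ 296 N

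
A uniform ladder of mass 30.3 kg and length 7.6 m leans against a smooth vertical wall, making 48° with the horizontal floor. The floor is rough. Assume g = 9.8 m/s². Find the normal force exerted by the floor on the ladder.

ΣF_y = 0: N_floor = 30.3×9.8 = 296.94 N.

N_floor ≈ 297 N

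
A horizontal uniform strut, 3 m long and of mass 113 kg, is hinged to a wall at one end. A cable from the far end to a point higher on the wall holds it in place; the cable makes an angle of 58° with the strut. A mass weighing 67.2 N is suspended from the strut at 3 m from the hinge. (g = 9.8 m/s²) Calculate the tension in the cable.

T ≈ 732 N

Take torques about the hinge: T sin 58° · 3 = 113×9.8×1.5 + 67.2×3 = 1862.7 N·m.
So T = 1862.7 / (0.8480 × 3) = 732.15 N.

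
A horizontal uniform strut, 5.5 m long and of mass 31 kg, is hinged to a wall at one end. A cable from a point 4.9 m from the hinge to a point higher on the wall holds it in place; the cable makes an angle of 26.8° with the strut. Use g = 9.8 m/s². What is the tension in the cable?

Take torques about the hinge: T sin 26.8° · 4.9 = 31×9.8×2.75 = 835.45 N·m.
So T = 835.45 / (0.4509 × 4.9) = 378.15 N.

T ≈ 378 N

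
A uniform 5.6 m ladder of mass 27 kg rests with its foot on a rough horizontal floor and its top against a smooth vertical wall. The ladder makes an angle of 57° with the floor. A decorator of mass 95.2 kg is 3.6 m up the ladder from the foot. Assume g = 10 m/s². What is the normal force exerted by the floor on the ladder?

ΣF_y = 0: N_floor = 27×10 + 95.2×10 = 1222 N.

N_floor ≈ 1220 N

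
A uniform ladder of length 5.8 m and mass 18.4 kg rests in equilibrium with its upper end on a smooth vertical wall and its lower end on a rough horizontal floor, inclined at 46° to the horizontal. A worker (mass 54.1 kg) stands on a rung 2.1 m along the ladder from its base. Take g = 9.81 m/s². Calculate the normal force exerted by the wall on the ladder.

Torques about the foot: N_wall · 5.8 sin 46° = 18.4×9.81×2.9 cos 46° + 54.1×9.81×2.1 cos 46° → N_wall = 272.72 N.

N_wall ≈ 273 N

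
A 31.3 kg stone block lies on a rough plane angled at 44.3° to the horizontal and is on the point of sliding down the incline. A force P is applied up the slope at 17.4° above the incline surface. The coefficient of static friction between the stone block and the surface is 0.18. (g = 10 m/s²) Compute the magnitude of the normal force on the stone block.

On the verge of sliding down the incline, friction equals μN and acts up the slope.
Perpendicular: N + P sin 17.4° = W cos 44.3° = 224 N.
Along incline: P cos 17.4° + μN = W sin 44.3° with W sin 44.3° = 218.6 N.
Solving the pair for P and N: P = 198 N, N = 164.8 N (and f = μN = 29.66 N).

N ≈ 165 N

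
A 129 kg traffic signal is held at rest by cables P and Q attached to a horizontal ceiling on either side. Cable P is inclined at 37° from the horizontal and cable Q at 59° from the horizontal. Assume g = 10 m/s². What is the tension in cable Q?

T_Q ≈ 1040 N

Weight W = 129 × 10 = 1290 N acts straight down.
Horizontal: T_P cos 37° = T_Q cos 59°  →  T_P = 0.6449 T_Q.
Vertical: T_P sin 37° + T_Q sin 59° = 1290.
Substituting the horizontal relation into the vertical equation gives 1.245 T_Q = 1290, so T_Q = 1036 N.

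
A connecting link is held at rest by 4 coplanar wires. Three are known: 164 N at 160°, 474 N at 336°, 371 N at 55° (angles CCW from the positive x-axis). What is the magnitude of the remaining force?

F ≈ 519 N

Sum the known components: ΣF_x = 491.7 N, ΣF_y = 167.2 N.
For equilibrium the remaining force must supply (−ΣF_x, −ΣF_y) = (-491.7, -167.2) N.
Magnitude = √((-491.7)² + (-167.2)²) = 519.4 N; direction = atan2(-167.2, -491.7) = 198.8°.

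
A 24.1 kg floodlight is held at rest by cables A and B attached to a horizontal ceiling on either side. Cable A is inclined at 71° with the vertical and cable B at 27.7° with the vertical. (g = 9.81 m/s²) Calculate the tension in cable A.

Angles from the horizontal: cable A is 90° − 71° = 19°, cable B is 90° − 27.7° = 62.3°.
Weight W = 24.1 × 9.81 = 236.4 N acts straight down.
Horizontal: T_A cos 19° = T_B cos 62.3°  →  T_B = 2.034 T_A.
Vertical: T_A sin 19° + T_B sin 62.3° = 236.4.
Substituting the horizontal relation into the vertical equation gives 2.127 T_A = 236.4, so T_A = 111.2 N.

T_A ≈ 111 N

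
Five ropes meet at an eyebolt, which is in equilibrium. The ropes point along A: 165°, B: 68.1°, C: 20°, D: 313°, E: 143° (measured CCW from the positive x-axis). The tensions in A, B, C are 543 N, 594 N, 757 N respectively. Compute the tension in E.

Resolve: ΣF_x = 543 cos 165° + 594 cos 68.1° + 757 cos 20° + T_D cos 313° + T_E cos 143° = 0.
        ΣF_y = 543 sin 165° + 594 sin 68.1° + 757 sin 20° + T_D sin 313° + T_E sin 143° = 0.
The known terms sum to (408.4, 950.6) N, so 0.6820 T_D − 0.7986 T_E = -408.4 and -0.7314 T_D + 0.6018 T_E = -950.6.
Solving simultaneously: T_D = 5787 N, T_E = 5453 N.

T_E ≈ 5450 N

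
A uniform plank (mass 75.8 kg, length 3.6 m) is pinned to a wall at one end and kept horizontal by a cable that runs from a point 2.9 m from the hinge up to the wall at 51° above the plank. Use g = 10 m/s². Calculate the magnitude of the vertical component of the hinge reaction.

|H_y| ≈ 288 N

Take torques about the hinge: T sin 51° · 2.9 = 75.8×10×1.8 = 1364.4 N·m.
So T = 1364.4 / (0.7771 × 2.9) = 605.4 N.
ΣF_y = 0: H_y = (75.8×10) − T sin 51° = 758 − 470.48 = 287.52 N.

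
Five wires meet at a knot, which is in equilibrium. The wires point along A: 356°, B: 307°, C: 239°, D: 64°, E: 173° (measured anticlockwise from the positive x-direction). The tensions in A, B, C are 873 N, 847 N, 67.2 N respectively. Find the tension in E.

T_E ≈ 1650 N

Resolve: ΣF_x = 873 cos 356° + 847 cos 307° + 67.2 cos 239° + T_D cos 64° + T_E cos 173° = 0.
        ΣF_y = 873 sin 356° + 847 sin 307° + 67.2 sin 239° + T_D sin 64° + T_E sin 173° = 0.
The known terms sum to (1346, -794.9) N, so 0.4384 T_D − 0.9925 T_E = -1346 and 0.8988 T_D + 0.1219 T_E = 794.9.
Solving simultaneously: T_D = 661 N, T_E = 1648 N.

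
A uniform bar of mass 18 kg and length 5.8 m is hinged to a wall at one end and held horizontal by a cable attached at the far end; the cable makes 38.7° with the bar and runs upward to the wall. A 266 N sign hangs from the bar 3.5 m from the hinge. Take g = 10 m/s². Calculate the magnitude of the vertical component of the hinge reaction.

Take torques about the hinge: T sin 38.7° · 5.8 = 18×10×2.9 + 266×3.5 = 1453 N·m.
So T = 1453 / (0.6252 × 5.8) = 400.67 N.
ΣF_y = 0: H_y = (18×10 + 266) − T sin 38.7° = 446 − 250.52 = 195.48 N.

|H_y| ≈ 195 N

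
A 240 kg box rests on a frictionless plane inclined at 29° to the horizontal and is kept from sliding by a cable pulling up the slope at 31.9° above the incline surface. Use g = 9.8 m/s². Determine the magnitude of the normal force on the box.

Take axes along and perpendicular to the incline. Weight components: W sin 29° = 1140 N down-slope, W cos 29° = 2057 N into the surface.
Along incline: T cos 31.9° = W sin 29° → T = 1343 N.
Perpendicular: N = W cos 29° − T sin 31.9° = 1347 N.

N ≈ 1350 N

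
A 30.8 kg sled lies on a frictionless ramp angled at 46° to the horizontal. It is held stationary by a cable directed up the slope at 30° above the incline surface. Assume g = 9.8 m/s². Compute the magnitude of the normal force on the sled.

Take axes along and perpendicular to the incline. Weight components: W sin 46° = 217.1 N down-slope, W cos 46° = 209.7 N into the surface.
Along incline: T cos 30° = W sin 46° → T = 250.7 N.
Perpendicular: N = W cos 46° − T sin 30° = 84.32 N.

N ≈ 84.3 N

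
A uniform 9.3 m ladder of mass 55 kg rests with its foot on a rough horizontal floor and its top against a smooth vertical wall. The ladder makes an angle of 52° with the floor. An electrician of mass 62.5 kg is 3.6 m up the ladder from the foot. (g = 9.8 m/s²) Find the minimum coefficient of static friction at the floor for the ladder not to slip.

μ_min ≈ 0.344

ΣF_y = 0: N_floor = 55×9.8 + 62.5×9.8 = 1151.5 N.
Torques about the foot: N_wall · 9.3 sin 52° = 55×9.8×4.65 cos 52° + 62.5×9.8×3.6 cos 52° → N_wall = 395.8 N.
ΣF_x = 0: f_floor = N_wall = 395.8 N.
μ_min = f_floor / N_floor = 395.8 / 1151.5 = 0.3437.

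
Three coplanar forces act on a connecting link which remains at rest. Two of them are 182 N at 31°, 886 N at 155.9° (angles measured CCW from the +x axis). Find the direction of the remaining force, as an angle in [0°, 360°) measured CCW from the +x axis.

θ ≈ 325°

Sum the known components: ΣF_x = -652.8 N, ΣF_y = 455.5 N.
For equilibrium the remaining force must supply (−ΣF_x, −ΣF_y) = (652.8, -455.5) N.
Magnitude = √((652.8)² + (-455.5)²) = 796 N; direction = atan2(-455.5, 652.8) = 325.1°.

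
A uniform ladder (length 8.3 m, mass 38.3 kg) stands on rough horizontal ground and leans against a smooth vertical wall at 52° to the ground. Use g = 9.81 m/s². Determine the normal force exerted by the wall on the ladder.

Torques about the foot: N_wall · 8.3 sin 52° = 38.3×9.81×4.15 cos 52° → N_wall = 146.77 N.

N_wall ≈ 147 N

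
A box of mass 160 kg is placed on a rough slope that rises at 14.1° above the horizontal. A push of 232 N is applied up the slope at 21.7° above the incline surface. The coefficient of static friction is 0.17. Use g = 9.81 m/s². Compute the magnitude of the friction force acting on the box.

Axes along / perpendicular to the incline. W sin 14.1° = 382.4 N down-slope; W cos 14.1° = 1522 N into the surface.
Perpendicular: N = W cos 14.1° − P sin 21.7° = 1522 − 85.78 = 1437 N.
Along incline: P cos 21.7° + f = W sin 14.1° (friction acts up-slope) → f = 382.4 − 215.6 = 166.8 N.
|f| = 166.8 N ≤ μN = 244.2 N, so the box is indeed static.

f ≈ 167 N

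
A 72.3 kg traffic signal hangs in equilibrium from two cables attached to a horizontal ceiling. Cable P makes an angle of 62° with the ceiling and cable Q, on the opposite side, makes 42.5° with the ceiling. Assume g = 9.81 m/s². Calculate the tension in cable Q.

T_Q ≈ 344 N

Weight W = 72.3 × 9.81 = 709.3 N acts straight down.
Horizontal: T_P cos 62° = T_Q cos 42.5°  →  T_P = 1.57 T_Q.
Vertical: T_P sin 62° + T_Q sin 42.5° = 709.3.
Substituting the horizontal relation into the vertical equation gives 2.062 T_Q = 709.3, so T_Q = 343.9 N.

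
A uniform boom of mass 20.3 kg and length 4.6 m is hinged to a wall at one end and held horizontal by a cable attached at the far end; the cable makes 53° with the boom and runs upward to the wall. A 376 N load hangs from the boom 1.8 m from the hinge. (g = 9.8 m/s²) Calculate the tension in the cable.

Take torques about the hinge: T sin 53° · 4.6 = 20.3×9.8×2.3 + 376×1.8 = 1134.4 N·m.
So T = 1134.4 / (0.7986 × 4.6) = 308.78 N.

T ≈ 309 N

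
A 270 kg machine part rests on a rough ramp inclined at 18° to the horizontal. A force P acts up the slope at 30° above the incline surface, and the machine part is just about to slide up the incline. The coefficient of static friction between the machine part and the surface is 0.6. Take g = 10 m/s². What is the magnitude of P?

P ≈ 2040 N

On the verge of sliding up the incline, friction equals μN and acts down the slope.
Perpendicular: N + P sin 30° = W cos 18° = 2568 N.
Along incline: P cos 30° = W sin 18° + μN  with W sin 18° = 834.3 N.
Solving the pair for P and N: P = 2037 N, N = 1549 N (and f = μN = 929.6 N).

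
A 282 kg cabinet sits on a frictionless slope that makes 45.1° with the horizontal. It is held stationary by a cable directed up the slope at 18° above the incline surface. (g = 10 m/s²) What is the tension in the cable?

Take axes along and perpendicular to the incline. Weight components: W sin 45.1° = 1998 N down-slope, W cos 45.1° = 1991 N into the surface.
Along incline: T cos 18° = W sin 45.1° → T = 2100 N.
Perpendicular: N = W cos 45.1° − T sin 18° = 1342 N.

T ≈ 2100 N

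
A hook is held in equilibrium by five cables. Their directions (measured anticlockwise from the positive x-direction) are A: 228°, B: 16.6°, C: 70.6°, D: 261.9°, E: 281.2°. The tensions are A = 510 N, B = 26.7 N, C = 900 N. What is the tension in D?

T_D ≈ 231 N

Resolve: ΣF_x = 510 cos 228° + 26.7 cos 16.6° + 900 cos 70.6° + T_D cos 261.9° + T_E cos 281.2° = 0.
        ΣF_y = 510 sin 228° + 26.7 sin 16.6° + 900 sin 70.6° + T_D sin 261.9° + T_E sin 281.2° = 0.
The known terms sum to (-16.72, 477.5) N, so -0.1409 T_D + 0.1942 T_E = 16.72 and -0.9900 T_D − 0.9810 T_E = -477.5.
Solving simultaneously: T_D = 231 N, T_E = 253.7 N.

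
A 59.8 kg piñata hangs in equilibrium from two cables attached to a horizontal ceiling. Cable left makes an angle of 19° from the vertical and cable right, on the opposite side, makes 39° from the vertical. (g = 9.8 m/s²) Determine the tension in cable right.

T_right ≈ 225 N

Angles from the horizontal: cable left is 90° − 19° = 71°, cable right is 90° − 39° = 51°.
Weight W = 59.8 × 9.8 = 586 N acts straight down.
Horizontal: T_left cos 71° = T_right cos 51°  →  T_left = 1.933 T_right.
Vertical: T_left sin 71° + T_right sin 51° = 586.
Substituting the horizontal relation into the vertical equation gives 2.605 T_right = 586, so T_right = 225 N.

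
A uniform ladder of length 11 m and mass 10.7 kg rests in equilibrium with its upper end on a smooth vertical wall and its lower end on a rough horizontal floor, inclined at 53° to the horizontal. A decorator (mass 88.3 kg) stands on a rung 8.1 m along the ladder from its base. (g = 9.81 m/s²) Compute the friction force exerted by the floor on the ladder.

Torques about the foot: N_wall · 11 sin 53° = 10.7×9.81×5.5 cos 53° + 88.3×9.81×8.1 cos 53° → N_wall = 520.21 N.
ΣF_x = 0: f_floor = N_wall = 520.21 N.

f ≈ 520 N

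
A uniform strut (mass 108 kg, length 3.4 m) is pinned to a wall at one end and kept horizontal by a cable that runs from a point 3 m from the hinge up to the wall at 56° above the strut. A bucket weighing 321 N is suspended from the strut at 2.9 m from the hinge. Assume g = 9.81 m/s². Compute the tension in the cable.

T ≈ 1100 N

Take torques about the hinge: T sin 56° · 3 = 108×9.81×1.7 + 321×2.9 = 2732 N·m.
So T = 2732 / (0.8290 × 3) = 1098.5 N.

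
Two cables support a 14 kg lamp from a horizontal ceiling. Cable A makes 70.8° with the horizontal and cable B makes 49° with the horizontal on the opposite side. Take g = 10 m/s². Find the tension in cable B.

Weight W = 14 × 10 = 140 N acts straight down.
Horizontal: T_A cos 70.8° = T_B cos 49°  →  T_A = 1.995 T_B.
Vertical: T_A sin 70.8° + T_B sin 49° = 140.
Substituting the horizontal relation into the vertical equation gives 2.639 T_B = 140, so T_B = 53.06 N.

T_B ≈ 53.1 N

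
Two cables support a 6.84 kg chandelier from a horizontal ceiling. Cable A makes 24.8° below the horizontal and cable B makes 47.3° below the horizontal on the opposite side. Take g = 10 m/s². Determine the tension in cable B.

T_B ≈ 65.3 N

Weight W = 6.84 × 10 = 68.4 N acts straight down.
Horizontal: T_A cos 24.8° = T_B cos 47.3°  →  T_A = 0.7471 T_B.
Vertical: T_A sin 24.8° + T_B sin 47.3° = 68.4.
Substituting the horizontal relation into the vertical equation gives 1.048 T_B = 68.4, so T_B = 65.25 N.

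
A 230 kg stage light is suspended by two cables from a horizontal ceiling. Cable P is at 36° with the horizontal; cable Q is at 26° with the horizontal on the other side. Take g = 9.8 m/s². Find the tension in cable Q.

Weight W = 230 × 9.8 = 2254 N acts straight down.
Horizontal: T_P cos 36° = T_Q cos 26°  →  T_P = 1.111 T_Q.
Vertical: T_P sin 36° + T_Q sin 26° = 2254.
Substituting the horizontal relation into the vertical equation gives 1.091 T_Q = 2254, so T_Q = 2065 N.

T_Q ≈ 2070 N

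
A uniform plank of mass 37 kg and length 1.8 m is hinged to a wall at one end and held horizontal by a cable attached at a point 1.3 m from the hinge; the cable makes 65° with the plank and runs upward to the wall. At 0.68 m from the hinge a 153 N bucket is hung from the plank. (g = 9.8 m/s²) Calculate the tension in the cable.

Take torques about the hinge: T sin 65° · 1.3 = 37×9.8×0.9 + 153×0.68 = 430.38 N·m.
So T = 430.38 / (0.9063 × 1.3) = 365.29 N.

T ≈ 365 N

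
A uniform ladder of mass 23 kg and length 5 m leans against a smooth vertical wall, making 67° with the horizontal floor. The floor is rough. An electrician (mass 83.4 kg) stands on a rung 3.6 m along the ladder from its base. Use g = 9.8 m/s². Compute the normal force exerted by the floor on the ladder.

N_floor ≈ 1040 N

ΣF_y = 0: N_floor = 23×9.8 + 83.4×9.8 = 1042.7 N.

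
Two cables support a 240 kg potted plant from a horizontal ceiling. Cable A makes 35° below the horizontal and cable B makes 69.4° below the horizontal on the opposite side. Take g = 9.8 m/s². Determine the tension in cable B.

Weight W = 240 × 9.8 = 2352 N acts straight down.
Horizontal: T_A cos 35° = T_B cos 69.4°  →  T_A = 0.4295 T_B.
Vertical: T_A sin 35° + T_B sin 69.4° = 2352.
Substituting the horizontal relation into the vertical equation gives 1.182 T_B = 2352, so T_B = 1989 N.

T_B ≈ 1990 N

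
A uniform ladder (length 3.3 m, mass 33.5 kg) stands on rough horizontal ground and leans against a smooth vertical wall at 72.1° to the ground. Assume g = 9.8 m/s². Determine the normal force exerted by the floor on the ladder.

ΣF_y = 0: N_floor = 33.5×9.8 = 328.3 N.

N_floor ≈ 328 N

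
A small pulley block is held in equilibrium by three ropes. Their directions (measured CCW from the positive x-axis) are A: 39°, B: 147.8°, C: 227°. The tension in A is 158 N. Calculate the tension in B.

T_B ≈ 22.4 N

Resolve: ΣF_x = 158 cos 39° + T_B cos 147.8° + T_C cos 227° = 0.
        ΣF_y = 158 sin 39° + T_B sin 147.8° + T_C sin 227° = 0.
The known terms sum to (122.8, 99.43) N, so -0.8462 T_B − 0.6820 T_C = -122.8 and 0.5329 T_B − 0.7314 T_C = -99.43.
Solving simultaneously: T_B = 22.39 N, T_C = 152.3 N.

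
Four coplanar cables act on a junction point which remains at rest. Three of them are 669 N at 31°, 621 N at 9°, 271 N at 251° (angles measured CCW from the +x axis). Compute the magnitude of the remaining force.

F ≈ 1110 N

Sum the known components: ΣF_x = 1099 N, ΣF_y = 185.5 N.
For equilibrium the remaining force must supply (−ΣF_x, −ΣF_y) = (-1099, -185.5) N.
Magnitude = √((-1099)² + (-185.5)²) = 1114 N; direction = atan2(-185.5, -1099) = 189.6°.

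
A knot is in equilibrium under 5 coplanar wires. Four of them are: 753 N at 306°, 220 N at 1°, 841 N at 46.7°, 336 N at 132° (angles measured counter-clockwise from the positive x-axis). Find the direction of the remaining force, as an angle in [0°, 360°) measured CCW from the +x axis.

Sum the known components: ΣF_x = 1015 N, ΣF_y = 256.4 N.
For equilibrium the remaining force must supply (−ΣF_x, −ΣF_y) = (-1015, -256.4) N.
Magnitude = √((-1015)² + (-256.4)²) = 1046 N; direction = atan2(-256.4, -1015) = 194.2°.

θ ≈ 194°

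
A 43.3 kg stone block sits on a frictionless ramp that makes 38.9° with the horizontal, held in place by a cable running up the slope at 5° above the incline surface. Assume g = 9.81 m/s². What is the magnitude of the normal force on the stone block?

N ≈ 307 N

Take axes along and perpendicular to the incline. Weight components: W sin 38.9° = 266.7 N down-slope, W cos 38.9° = 330.6 N into the surface.
Along incline: T cos 5° = W sin 38.9° → T = 267.8 N.
Perpendicular: N = W cos 38.9° − T sin 5° = 307.2 N.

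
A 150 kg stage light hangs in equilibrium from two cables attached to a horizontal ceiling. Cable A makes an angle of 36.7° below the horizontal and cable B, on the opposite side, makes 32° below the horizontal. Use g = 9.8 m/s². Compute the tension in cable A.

Weight W = 150 × 9.8 = 1470 N acts straight down.
Horizontal: T_A cos 36.7° = T_B cos 32°  →  T_B = 0.9454 T_A.
Vertical: T_A sin 36.7° + T_B sin 32° = 1470.
Substituting the horizontal relation into the vertical equation gives 1.099 T_A = 1470, so T_A = 1338 N.

T_A ≈ 1340 N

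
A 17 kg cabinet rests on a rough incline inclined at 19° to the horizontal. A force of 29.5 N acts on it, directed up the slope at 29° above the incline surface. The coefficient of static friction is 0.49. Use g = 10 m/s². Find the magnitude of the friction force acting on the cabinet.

f ≈ 29.5 N

Axes along / perpendicular to the incline. W sin 19° = 55.35 N down-slope; W cos 19° = 160.7 N into the surface.
Perpendicular: N = W cos 19° − P sin 29° = 160.7 − 14.3 = 146.4 N.
Along incline: P cos 29° + f = W sin 19° (friction acts up-slope) → f = 55.35 − 25.8 = 29.55 N.
|f| = 29.55 N ≤ μN = 71.75 N, so the cabinet is indeed static.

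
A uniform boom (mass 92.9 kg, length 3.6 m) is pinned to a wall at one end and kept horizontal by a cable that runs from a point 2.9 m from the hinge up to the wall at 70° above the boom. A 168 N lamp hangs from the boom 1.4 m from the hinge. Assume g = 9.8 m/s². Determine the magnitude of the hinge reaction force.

|H| ≈ 492 N

Take torques about the hinge: T sin 70° · 2.9 = 92.9×9.8×1.8 + 168×1.4 = 1874 N·m.
So T = 1874 / (0.9397 × 2.9) = 687.66 N.
ΣF_x = 0: H_x = T cos 70° = 235.19 N.
ΣF_y = 0: H_y = (92.9×9.8 + 168) − T sin 70° = 1078.4 − 646.19 = 432.23 N.
|H| = √(H_x² + H_y²) = √((235.19)² + (432.23)²) = 492.07 N.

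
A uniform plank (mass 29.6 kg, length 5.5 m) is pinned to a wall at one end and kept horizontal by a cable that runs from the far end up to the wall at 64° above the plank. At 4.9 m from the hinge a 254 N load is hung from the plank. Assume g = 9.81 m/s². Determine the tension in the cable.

T ≈ 413 N

Take torques about the hinge: T sin 64° · 5.5 = 29.6×9.81×2.75 + 254×4.9 = 2043.1 N·m.
So T = 2043.1 / (0.8988 × 5.5) = 413.31 N.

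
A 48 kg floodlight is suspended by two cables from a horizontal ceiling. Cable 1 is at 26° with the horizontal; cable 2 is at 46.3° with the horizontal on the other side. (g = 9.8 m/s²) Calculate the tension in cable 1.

T_1 ≈ 341 N

Weight W = 48 × 9.8 = 470.4 N acts straight down.
Horizontal: T_1 cos 26° = T_2 cos 46.3°  →  T_2 = 1.301 T_1.
Vertical: T_1 sin 26° + T_2 sin 46.3° = 470.4.
Substituting the horizontal relation into the vertical equation gives 1.379 T_1 = 470.4, so T_1 = 341.1 N.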